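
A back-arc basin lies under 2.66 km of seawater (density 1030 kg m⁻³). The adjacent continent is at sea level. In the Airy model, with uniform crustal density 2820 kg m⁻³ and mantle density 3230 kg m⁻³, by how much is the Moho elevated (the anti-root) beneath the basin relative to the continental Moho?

11.6 km

Isostatic balance requires: replacing crust with seawater at the top is compensated by replacing crust with mantle at the base: d (ρ_c − ρ_w) = a (ρ_m − ρ_c).
a = d (ρ_c − ρ_w)/(ρ_m − ρ_c) = 2.66 km × 1790/410 = 11.6 km.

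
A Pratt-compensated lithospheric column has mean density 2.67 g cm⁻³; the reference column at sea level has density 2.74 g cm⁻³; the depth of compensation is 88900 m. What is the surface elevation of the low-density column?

2330 m

ρ_ref D = ρ (D + h) → h = D (ρ_ref − ρ)/ρ.
h = 88900 m × (2.74 − 2.67)/2.67 = 2330 m.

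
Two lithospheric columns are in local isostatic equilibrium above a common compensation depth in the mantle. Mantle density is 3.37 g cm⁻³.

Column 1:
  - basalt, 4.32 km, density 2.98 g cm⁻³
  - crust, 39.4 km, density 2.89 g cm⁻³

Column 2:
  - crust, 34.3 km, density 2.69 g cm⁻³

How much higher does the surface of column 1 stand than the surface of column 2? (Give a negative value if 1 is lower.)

For any compensation level in the mantle, the mantle terms cancel and isostasy reduces to e = (Σt_1 − Σt_2) − (Σ(ρt)_1 − Σ(ρt)_2) / ρ_m.
Σt_1 = 43.72 km; Σt_2 = 34.3 km; Σ(ρt)_1 = 126.7396; Σ(ρt)_2 = 92.267 (in km·g cm⁻³).
e = (43.72 − 34.3) − (126.7396 − 92.267) / 3.37 = −0.809 km.

−0.809 km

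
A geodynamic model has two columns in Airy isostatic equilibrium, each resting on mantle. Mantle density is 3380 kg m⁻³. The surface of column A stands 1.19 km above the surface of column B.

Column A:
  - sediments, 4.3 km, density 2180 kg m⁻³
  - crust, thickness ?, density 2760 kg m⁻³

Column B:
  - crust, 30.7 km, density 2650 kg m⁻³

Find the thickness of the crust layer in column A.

Take the compensation level at the base of the deeper column (depth z_c below the surface of column A) and equate Σ ρ_i t_i down to z_c; mantle fills any gap and the z_c terms cancel.
Column A: 4.3×2180 + x×2760 + (z_c − 4.3 − x)×3380
Column B: 1.19×0 + 30.7×2650 + (z_c − 1.19 − 30.7)×3380
The z_c×3380 term appears on both sides and cancels. Collect the known terms of each column as K = Σ(ρt)_known − 3380 × (depth of known layers): K_A = 9374 − 3380×4.3 = −5160; K_B = 81355 − 3380×(1.19 + 30.7) = −26433.2.
Balance: K_A − x×(3380 − 2760) = K_B, so x = (K_A − K_B)/(3380 − 2760) = 21273.2/620 = 34.3 km.

34.3 km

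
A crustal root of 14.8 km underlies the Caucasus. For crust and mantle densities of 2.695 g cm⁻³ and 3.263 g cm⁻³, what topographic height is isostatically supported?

By Archimedes' principle applied to the lithosphere: ρ_c h = (ρ_m − ρ_c) r.
h = r (ρ_m − ρ_c) / ρ_c = 14.8 km × (3.263 − 2.695) / 2.695 = 3.12 km.

3.12 km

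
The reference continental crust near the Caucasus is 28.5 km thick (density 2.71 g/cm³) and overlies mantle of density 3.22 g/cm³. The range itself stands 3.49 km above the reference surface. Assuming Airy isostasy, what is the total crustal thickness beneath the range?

50.5 km

Root depth r = h ρ_c / (ρ_m − ρ_c) = 3.49 km × 2.71 / 0.51 = 18.54 km.
Total thickness = T + h + r = 28.5 km + 3.49 km + 18.54 km = 50.5 km.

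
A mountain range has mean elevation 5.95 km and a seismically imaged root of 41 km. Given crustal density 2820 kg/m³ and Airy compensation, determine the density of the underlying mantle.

3230 kg/m³

Airy balance: ρ_c h = (ρ_m − ρ_c) r → ρ_m = ρ_c (1 + h/r).
ρ_m = 2820 × (1 + 5.95 km/41 km) = 3230 kg/m³.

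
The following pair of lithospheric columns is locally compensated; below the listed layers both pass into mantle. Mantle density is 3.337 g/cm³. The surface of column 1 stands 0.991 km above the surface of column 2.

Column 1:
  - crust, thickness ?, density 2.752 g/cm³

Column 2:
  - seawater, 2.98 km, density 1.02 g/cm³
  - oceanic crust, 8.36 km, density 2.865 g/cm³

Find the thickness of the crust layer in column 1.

24.2 km

Take the compensation level at the base of the deeper column (depth z_c below the surface of column 1) and equate Σ ρ_i t_i down to z_c; mantle fills any gap and the z_c terms cancel.
Column 1: x×2.752 + (z_c − 0 − x)×3.337
Column 2: 0.991×0 + 2.98×1.02 + 8.36×2.865 + (z_c − 0.991 − 11.34)×3.337
The z_c×3.337 term appears on both sides and cancels. Collect the known terms of each column as K = Σ(ρt)_known − 3.337 × (depth of known layers): K_1 = 0 − 3.337×0 = 0; K_2 = 26.991 − 3.337×(0.991 + 11.34) = −14.157547.
Balance: K_1 − x×(3.337 − 2.752) = K_2, so x = (K_1 − K_2)/(3.337 − 2.752) = 14.1575/0.585 = 24.2 km.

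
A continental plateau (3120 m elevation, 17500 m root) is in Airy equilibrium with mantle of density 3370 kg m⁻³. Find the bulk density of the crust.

2860 kg m⁻³

ρ_c h = (ρ_m − ρ_c) r → ρ_c (h + r) = ρ_m r → ρ_c = ρ_m r / (h + r).
ρ_c = 3370 × 17500 m / (3120 m + 17500 m) = 2860 kg m⁻³.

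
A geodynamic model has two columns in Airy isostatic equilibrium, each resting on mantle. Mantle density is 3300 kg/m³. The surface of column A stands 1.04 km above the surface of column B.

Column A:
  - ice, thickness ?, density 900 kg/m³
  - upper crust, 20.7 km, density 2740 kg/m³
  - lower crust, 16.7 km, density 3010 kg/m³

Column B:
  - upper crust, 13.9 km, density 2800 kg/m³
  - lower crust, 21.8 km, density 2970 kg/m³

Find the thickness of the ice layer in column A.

0.475 km

Take the compensation level at the base of the deeper column (depth z_c below the surface of column A) and equate Σ ρ_i t_i down to z_c; mantle fills any gap and the z_c terms cancel.
Column A: x×900 + 20.7×2740 + 16.7×3010 + (z_c − 37.4 − x)×3300
Column B: 1.04×0 + 13.9×2800 + 21.8×2970 + (z_c − 1.04 − 35.7)×3300
The z_c×3300 term appears on both sides and cancels. Collect the known terms of each column as K = Σ(ρt)_known − 3300 × (depth of known layers): K_A = 106985 − 3300×37.4 = −16435; K_B = 103666 − 3300×(1.04 + 35.7) = −17576.
Balance: K_A − x×(3300 − 900) = K_B, so x = (K_A − K_B)/(3300 − 900) = 1141/2400 = 0.475 km.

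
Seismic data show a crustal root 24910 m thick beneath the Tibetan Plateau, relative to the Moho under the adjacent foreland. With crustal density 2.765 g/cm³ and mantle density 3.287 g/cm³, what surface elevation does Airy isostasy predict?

In Airy isostatic equilibrium: ρ_c h = (ρ_m − ρ_c) r.
h = r (ρ_m − ρ_c) / ρ_c = 24910 m × (3.287 − 2.765) / 2.765 = 4700 m.

4700 m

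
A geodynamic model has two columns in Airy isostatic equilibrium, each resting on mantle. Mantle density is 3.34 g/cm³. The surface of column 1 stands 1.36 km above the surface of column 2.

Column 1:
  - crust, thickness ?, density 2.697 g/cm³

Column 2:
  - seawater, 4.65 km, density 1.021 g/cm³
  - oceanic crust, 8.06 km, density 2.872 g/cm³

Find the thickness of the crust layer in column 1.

29.7 km

Take the compensation level at the base of the deeper column (depth z_c below the surface of column 1) and equate Σ ρ_i t_i down to z_c; mantle fills any gap and the z_c terms cancel.
Column 1: x×2.697 + (z_c − 0 − x)×3.34
Column 2: 1.36×0 + 4.65×1.021 + 8.06×2.872 + (z_c − 1.36 − 12.71)×3.34
The z_c×3.34 term appears on both sides and cancels. Collect the known terms of each column as K = Σ(ρt)_known − 3.34 × (depth of known layers): K_1 = 0 − 3.34×0 = 0; K_2 = 27.89597 − 3.34×(1.36 + 12.71) = −19.09783.
Balance: K_1 − x×(3.34 − 2.697) = K_2, so x = (K_1 − K_2)/(3.34 − 2.697) = 19.0978/0.643 = 29.7 km.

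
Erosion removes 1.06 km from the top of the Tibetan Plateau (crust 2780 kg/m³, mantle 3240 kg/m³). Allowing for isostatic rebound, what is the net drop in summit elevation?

Rebound u = e ρ_c/ρ_m = 1.06 km × 2780/3240 = 0.9095 km.
Net surface drop = e − u = 1.06 km − 0.9095 km = e (ρ_m − ρ_c)/ρ_m = 0.15 km.

0.15 km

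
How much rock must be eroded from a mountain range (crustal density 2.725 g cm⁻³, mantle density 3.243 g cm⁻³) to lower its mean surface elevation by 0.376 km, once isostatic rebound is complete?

Net drop Δ = e − u = e − e ρ_c/ρ_m = e (ρ_m − ρ_c)/ρ_m.
e = Δ ρ_m/(ρ_m − ρ_c) = 0.376 km × 3.243/0.518 = 2.35 km.

2.35 km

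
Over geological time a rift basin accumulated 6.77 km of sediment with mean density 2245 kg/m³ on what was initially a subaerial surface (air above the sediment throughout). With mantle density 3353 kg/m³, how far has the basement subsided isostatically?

Subaerial load: s = t ρ_sed / ρ_m = 6.77 km × 2245/3353 = 4.53 km.

4.53 km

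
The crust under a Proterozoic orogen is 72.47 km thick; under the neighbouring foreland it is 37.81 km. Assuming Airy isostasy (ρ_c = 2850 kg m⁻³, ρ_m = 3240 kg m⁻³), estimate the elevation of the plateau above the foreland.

4.17 km

Excess crust Δ = 72.47 km − 37.81 km = 34.66 km, split between elevation h and root r with h + r = Δ.
Airy balance ρ_c h = (ρ_m − ρ_c) r gives r = h ρ_c/(ρ_m − ρ_c), so h (1 + ρ_c/(ρ_m − ρ_c)) = Δ, i.e. h = Δ (ρ_m − ρ_c)/ρ_m.
h = 34.66 km × 390/3240 = 4.17 km.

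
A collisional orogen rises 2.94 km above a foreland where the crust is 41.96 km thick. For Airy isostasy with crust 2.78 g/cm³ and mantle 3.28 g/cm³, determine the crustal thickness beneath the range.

61.2 km

Root depth r = h ρ_c / (ρ_m − ρ_c) = 2.94 km × 2.78 / 0.5 = 16.35 km.
Total thickness = T + h + r = 41.96 km + 2.94 km + 16.35 km = 61.2 km.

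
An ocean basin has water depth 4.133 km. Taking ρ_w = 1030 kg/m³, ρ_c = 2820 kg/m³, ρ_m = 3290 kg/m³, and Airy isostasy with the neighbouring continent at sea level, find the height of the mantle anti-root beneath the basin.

15.7 km

Isostatic balance requires: replacing crust with seawater at the top is compensated by replacing crust with mantle at the base: d (ρ_c − ρ_w) = a (ρ_m − ρ_c).
a = d (ρ_c − ρ_w)/(ρ_m − ρ_c) = 4.133 km × 1790/470 = 15.7 km.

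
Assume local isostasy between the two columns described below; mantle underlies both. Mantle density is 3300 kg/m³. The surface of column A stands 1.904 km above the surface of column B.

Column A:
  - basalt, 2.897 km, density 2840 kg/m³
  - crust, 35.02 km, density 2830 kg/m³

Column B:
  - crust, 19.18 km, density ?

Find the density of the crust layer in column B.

Take the compensation level at the base of the deeper column (depth z_c below the surface of column A) and equate Σ ρ_i t_i down to z_c; mantle fills any gap and the z_c terms cancel.
Column A: 2.897×2840 + 35.02×2830 + (z_c − 37.917)×3300
Column B: 1.904×0 + 19.18×ρ + (z_c − 1.904 − 19.18)×3300
The z_c×3300 term appears on both sides and cancels. Collect the known terms of each column as K = Σ(ρt)_known − 3300 × (depth of known layers): K_A = 107334.08 − 3300×37.917 = −17792.02; K_B = 0 − 3300×(1.904 + 19.18) = −69577.2.
Balance: K_A = K_B + 19.18×ρ, so ρ = (K_A − K_B)/19.18 = 51785.2/19.18 = 2700 kg/m³.

2700 kg/m³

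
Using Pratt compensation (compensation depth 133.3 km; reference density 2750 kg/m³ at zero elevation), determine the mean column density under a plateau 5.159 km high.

Pratt balance: ρ_ref D = ρ (D + h).
ρ = ρ_ref D/(D + h) = 2750 × 133.3 km/(133.3 km + 5.159 km) = 2650 kg/m³.

2650 kg/m³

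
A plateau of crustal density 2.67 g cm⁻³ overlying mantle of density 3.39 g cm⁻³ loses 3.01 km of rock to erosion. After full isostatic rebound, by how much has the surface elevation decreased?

0.639 km

Rebound u = e ρ_c/ρ_m = 3.01 km × 2.67/3.39 = 2.371 km.
Net surface drop = e − u = 3.01 km − 2.371 km = e (ρ_m − ρ_c)/ρ_m = 0.639 km.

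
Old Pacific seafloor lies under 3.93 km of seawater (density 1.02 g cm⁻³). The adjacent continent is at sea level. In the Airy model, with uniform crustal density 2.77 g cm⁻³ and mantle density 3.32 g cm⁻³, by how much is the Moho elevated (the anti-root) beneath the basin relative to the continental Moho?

Balancing pressure at the compensation depth: replacing crust with seawater at the top is compensated by replacing crust with mantle at the base: d (ρ_c − ρ_w) = a (ρ_m − ρ_c).
a = d (ρ_c − ρ_w)/(ρ_m − ρ_c) = 3.93 km × 1.75/0.55 = 12.5 km.

12.5 km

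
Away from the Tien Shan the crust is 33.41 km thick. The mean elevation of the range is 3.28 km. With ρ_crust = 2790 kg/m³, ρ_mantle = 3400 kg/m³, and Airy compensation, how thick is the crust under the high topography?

51.7 km

Root depth r = h ρ_c / (ρ_m − ρ_c) = 3.28 km × 2790 / 610 = 15 km.
Total thickness = T + h + r = 33.41 km + 3.28 km + 15 km = 51.7 km.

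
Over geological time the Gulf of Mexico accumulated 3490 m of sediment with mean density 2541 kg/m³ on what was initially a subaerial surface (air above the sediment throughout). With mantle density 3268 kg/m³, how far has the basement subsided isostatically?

2710 m

Subaerial load: s = t ρ_sed / ρ_m = 3490 m × 2541/3268 = 2710 m.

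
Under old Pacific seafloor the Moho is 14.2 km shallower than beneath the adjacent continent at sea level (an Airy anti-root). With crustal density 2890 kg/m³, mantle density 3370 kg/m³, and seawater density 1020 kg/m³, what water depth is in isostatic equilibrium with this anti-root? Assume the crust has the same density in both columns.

3.64 km

Replacing a thickness d of crust by seawater at the top must be balanced by replacing crust with mantle at the base: d (ρ_c − ρ_w) = a (ρ_m − ρ_c).
d = a (ρ_m − ρ_c)/(ρ_c − ρ_w) = 14.2 km × 480/1870 = 3.64 km.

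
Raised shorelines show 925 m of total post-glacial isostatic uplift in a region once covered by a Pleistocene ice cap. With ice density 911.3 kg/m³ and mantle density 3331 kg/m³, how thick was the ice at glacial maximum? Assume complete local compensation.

u = t ρ_ice/ρ_m → t = u ρ_m/ρ_ice = 925 m × 3331/911.3 = 3380 m.

3380 m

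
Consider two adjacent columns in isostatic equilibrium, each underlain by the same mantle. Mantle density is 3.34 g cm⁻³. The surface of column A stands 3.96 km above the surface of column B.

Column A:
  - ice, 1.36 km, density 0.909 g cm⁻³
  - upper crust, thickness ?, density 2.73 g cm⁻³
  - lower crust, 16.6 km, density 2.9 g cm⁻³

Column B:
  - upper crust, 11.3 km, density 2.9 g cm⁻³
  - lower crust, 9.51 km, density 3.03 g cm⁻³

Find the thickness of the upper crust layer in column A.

Take the compensation level at the base of the deeper column (depth z_c below the surface of column A) and equate Σ ρ_i t_i down to z_c; mantle fills any gap and the z_c terms cancel.
Column A: 1.36×0.909 + x×2.73 + 16.6×2.9 + (z_c − 17.96 − x)×3.34
Column B: 3.96×0 + 11.3×2.9 + 9.51×3.03 + (z_c − 3.96 − 20.81)×3.34
The z_c×3.34 term appears on both sides and cancels. Collect the known terms of each column as K = Σ(ρt)_known − 3.34 × (depth of known layers): K_A = 49.37624 − 3.34×17.96 = −10.61016; K_B = 61.5853 − 3.34×(3.96 + 20.81) = −21.1465.
Balance: K_A − x×(3.34 − 2.73) = K_B, so x = (K_A − K_B)/(3.34 − 2.73) = 10.5363/0.61 = 17.3 km.

17.3 km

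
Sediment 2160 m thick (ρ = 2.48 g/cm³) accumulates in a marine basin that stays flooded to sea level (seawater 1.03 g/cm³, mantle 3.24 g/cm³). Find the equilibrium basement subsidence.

Submarine loading: the sediment displaces seawater, and the subsidence is in turn flooded, so s (ρ_m − ρ_w) = t (ρ_sed − ρ_w).
s = 2160 m × (2.48 − 1.03) / (3.24 − 1.03) = 1420 m.

1420 m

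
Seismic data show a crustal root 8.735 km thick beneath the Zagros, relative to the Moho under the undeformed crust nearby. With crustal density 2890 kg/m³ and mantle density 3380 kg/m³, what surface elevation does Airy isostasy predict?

In Airy isostatic equilibrium: ρ_c h = (ρ_m − ρ_c) r.
h = r (ρ_m − ρ_c) / ρ_c = 8.735 km × (3380 − 2890) / 2890 = 1.48 km.

1.48 km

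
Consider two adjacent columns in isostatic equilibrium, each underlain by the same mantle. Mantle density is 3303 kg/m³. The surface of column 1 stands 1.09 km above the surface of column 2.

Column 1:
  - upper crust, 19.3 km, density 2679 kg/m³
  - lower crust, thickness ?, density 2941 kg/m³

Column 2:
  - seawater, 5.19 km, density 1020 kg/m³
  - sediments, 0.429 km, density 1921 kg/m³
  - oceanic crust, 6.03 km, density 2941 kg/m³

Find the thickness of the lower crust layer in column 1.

Take the compensation level at the base of the deeper column (depth z_c below the surface of column 1) and equate Σ ρ_i t_i down to z_c; mantle fills any gap and the z_c terms cancel.
Column 1: 19.3×2679 + x×2941 + (z_c − 19.3 − x)×3303
Column 2: 1.09×0 + 5.19×1020 + 0.429×1921 + 6.03×2941 + (z_c − 1.09 − 11.649)×3303
The z_c×3303 term appears on both sides and cancels. Collect the known terms of each column as K = Σ(ρt)_known − 3303 × (depth of known layers): K_1 = 51704.7 − 3303×19.3 = −12043.2; K_2 = 23852.139 − 3303×(1.09 + 11.649) = −18224.778.
Balance: K_1 − x×(3303 − 2941) = K_2, so x = (K_1 − K_2)/(3303 − 2941) = 6181.58/362 = 17.1 km.

17.1 km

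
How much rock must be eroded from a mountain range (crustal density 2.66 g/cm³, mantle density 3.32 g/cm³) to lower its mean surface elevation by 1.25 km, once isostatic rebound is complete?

6.29 km

Net drop Δ = e − u = e − e ρ_c/ρ_m = e (ρ_m − ρ_c)/ρ_m.
e = Δ ρ_m/(ρ_m − ρ_c) = 1.25 km × 3.32/0.66 = 6.29 km.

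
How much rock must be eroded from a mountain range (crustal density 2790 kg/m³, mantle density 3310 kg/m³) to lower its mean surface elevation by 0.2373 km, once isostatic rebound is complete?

1.51 km

Net drop Δ = e − u = e − e ρ_c/ρ_m = e (ρ_m − ρ_c)/ρ_m.
e = Δ ρ_m/(ρ_m − ρ_c) = 0.2373 km × 3310/520 = 1.51 km.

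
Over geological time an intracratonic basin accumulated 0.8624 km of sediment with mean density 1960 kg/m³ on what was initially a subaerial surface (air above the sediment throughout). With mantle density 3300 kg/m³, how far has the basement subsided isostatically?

0.512 km

Subaerial load: s = t ρ_sed / ρ_m = 0.8624 km × 1960/3300 = 0.512 km.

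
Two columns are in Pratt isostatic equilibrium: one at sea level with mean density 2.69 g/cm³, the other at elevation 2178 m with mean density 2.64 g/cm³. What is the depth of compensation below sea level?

ρ_ref D = ρ (D + h) → D (ρ_ref − ρ) = ρ h.
D = ρ h/(ρ_ref − ρ) = 2.64 × 2178 m/(2.69 − 2.64) = 115000 m.

115000 m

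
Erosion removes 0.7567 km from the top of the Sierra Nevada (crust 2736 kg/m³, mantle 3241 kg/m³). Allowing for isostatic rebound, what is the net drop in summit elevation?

0.118 km

Rebound u = e ρ_c/ρ_m = 0.7567 km × 2736/3241 = 0.6388 km.
Net surface drop = e − u = 0.7567 km − 0.6388 km = e (ρ_m − ρ_c)/ρ_m = 0.118 km.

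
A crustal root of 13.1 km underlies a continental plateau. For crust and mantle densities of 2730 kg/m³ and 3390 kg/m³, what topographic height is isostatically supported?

3.17 km

Isostatic balance requires: ρ_c h = (ρ_m − ρ_c) r.
h = r (ρ_m − ρ_c) / ρ_c = 13.1 km × (3390 − 2730) / 2730 = 3.17 km.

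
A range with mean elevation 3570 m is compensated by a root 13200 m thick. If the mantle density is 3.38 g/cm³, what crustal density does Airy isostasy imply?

ρ_c h = (ρ_m − ρ_c) r → ρ_c (h + r) = ρ_m r → ρ_c = ρ_m r / (h + r).
ρ_c = 3.38 × 13200 m / (3570 m + 13200 m) = 2.66 g/cm³.

2.66 g/cm³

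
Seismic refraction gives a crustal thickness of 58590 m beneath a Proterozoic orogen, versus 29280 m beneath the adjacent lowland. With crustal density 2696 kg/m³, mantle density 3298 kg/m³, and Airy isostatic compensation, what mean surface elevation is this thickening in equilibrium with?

Excess crust Δ = 58590 m − 29280 m = 29310 m, split between elevation h and root r with h + r = Δ.
Airy balance ρ_c h = (ρ_m − ρ_c) r gives r = h ρ_c/(ρ_m − ρ_c), so h (1 + ρ_c/(ρ_m − ρ_c)) = Δ, i.e. h = Δ (ρ_m − ρ_c)/ρ_m.
h = 29310 m × 602/3298 = 5350 m.

5350 m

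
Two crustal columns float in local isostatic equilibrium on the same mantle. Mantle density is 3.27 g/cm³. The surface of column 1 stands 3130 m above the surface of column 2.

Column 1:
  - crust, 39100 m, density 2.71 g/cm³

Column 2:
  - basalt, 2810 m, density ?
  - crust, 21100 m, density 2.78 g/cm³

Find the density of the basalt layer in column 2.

Take the compensation level at the base of the deeper column (depth z_c below the surface of column 1) and equate Σ ρ_i t_i down to z_c; mantle fills any gap and the z_c terms cancel.
Column 1: 39100×2.71 + (z_c − 39100)×3.27
Column 2: 3130×0 + 2810×ρ + 21100×2.78 + (z_c − 3130 − 23910)×3.27
The z_c×3.27 term appears on both sides and cancels. Collect the known terms of each column as K = Σ(ρt)_known − 3.27 × (depth of known layers): K_1 = 105961 − 3.27×39100 = −21896; K_2 = 58658 − 3.27×(3130 + 23910) = −29762.8.
Balance: K_1 = K_2 + 2810×ρ, so ρ = (K_1 − K_2)/2810 = 7866.8/2810 = 2.8 g/cm³.

2.8 g/cm³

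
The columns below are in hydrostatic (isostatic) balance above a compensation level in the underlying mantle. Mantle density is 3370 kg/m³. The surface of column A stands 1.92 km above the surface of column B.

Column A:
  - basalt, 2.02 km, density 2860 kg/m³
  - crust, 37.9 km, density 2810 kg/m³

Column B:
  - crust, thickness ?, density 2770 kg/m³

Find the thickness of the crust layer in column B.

26.3 km

Take the compensation level at the base of the deeper column (depth z_c below the surface of column A) and equate Σ ρ_i t_i down to z_c; mantle fills any gap and the z_c terms cancel.
Column A: 2.02×2860 + 37.9×2810 + (z_c − 39.92)×3370
Column B: 1.92×0 + x×2770 + (z_c − 1.92 − 0 − x)×3370
The z_c×3370 term appears on both sides and cancels. Collect the known terms of each column as K = Σ(ρt)_known − 3370 × (depth of known layers): K_A = 112276.2 − 3370×39.92 = −22254.2; K_B = 0 − 3370×(1.92 + 0) = −6470.4.
Balance: K_A = K_B − x×(3370 − 2770), so x = (K_B − K_A)/(3370 − 2770) = 15783.8/600 = 26.3 km.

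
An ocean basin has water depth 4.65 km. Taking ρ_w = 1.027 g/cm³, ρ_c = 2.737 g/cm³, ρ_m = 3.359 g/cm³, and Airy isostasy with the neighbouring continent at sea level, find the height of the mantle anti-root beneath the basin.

Isostatic balance requires: replacing crust with seawater at the top is compensated by replacing crust with mantle at the base: d (ρ_c − ρ_w) = a (ρ_m − ρ_c).
a = d (ρ_c − ρ_w)/(ρ_m − ρ_c) = 4.65 km × 1.71/0.622 = 12.8 km.

12.8 km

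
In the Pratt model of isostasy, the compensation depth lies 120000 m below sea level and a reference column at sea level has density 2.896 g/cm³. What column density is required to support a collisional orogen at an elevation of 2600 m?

2.83 g/cm³

Pratt balance: ρ_ref D = ρ (D + h).
ρ = ρ_ref D/(D + h) = 2.896 × 120000 m/(120000 m + 2600 m) = 2.83 g/cm³.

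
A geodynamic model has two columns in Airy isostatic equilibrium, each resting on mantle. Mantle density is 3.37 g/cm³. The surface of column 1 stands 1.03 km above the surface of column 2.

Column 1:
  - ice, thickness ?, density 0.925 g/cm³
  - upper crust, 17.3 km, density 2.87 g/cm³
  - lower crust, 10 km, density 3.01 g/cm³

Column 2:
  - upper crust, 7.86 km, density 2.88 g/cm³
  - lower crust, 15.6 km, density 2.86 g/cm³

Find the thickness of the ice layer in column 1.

Take the compensation level at the base of the deeper column (depth z_c below the surface of column 1) and equate Σ ρ_i t_i down to z_c; mantle fills any gap and the z_c terms cancel.
Column 1: x×0.925 + 17.3×2.87 + 10×3.01 + (z_c − 27.3 − x)×3.37
Column 2: 1.03×0 + 7.86×2.88 + 15.6×2.86 + (z_c − 1.03 − 23.46)×3.37
The z_c×3.37 term appears on both sides and cancels. Collect the known terms of each column as K = Σ(ρt)_known − 3.37 × (depth of known layers): K_1 = 79.751 − 3.37×27.3 = −12.25; K_2 = 67.2528 − 3.37×(1.03 + 23.46) = −15.2785.
Balance: K_1 − x×(3.37 − 0.925) = K_2, so x = (K_1 − K_2)/(3.37 − 0.925) = 3.0285/2.445 = 1.24 km.

1.24 km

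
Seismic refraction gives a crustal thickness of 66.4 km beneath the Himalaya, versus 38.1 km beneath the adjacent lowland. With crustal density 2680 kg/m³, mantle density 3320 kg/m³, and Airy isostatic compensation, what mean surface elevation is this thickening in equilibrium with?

5.46 km

Excess crust Δ = 66.4 km − 38.1 km = 28.3 km, split between elevation h and root r with h + r = Δ.
Airy balance ρ_c h = (ρ_m − ρ_c) r gives r = h ρ_c/(ρ_m − ρ_c), so h (1 + ρ_c/(ρ_m − ρ_c)) = Δ, i.e. h = Δ (ρ_m − ρ_c)/ρ_m.
h = 28.3 km × 640/3320 = 5.46 km.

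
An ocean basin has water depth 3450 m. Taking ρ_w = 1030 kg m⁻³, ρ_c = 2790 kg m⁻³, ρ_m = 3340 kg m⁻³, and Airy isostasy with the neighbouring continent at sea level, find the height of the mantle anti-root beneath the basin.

Balancing pressure at the compensation depth: replacing crust with seawater at the top is compensated by replacing crust with mantle at the base: d (ρ_c − ρ_w) = a (ρ_m − ρ_c).
a = d (ρ_c − ρ_w)/(ρ_m − ρ_c) = 3450 m × 1760/550 = 11000 m.

11000 m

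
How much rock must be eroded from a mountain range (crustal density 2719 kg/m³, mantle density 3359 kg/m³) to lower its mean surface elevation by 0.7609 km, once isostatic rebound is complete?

3.99 km

Net drop Δ = e − u = e − e ρ_c/ρ_m = e (ρ_m − ρ_c)/ρ_m.
e = Δ ρ_m/(ρ_m − ρ_c) = 0.7609 km × 3359/640 = 3.99 km.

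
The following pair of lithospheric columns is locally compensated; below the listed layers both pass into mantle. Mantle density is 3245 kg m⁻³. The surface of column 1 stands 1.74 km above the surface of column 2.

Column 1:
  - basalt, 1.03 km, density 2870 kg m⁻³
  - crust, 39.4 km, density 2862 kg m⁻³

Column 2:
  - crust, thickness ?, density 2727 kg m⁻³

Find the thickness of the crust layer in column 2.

19 km

Take the compensation level at the base of the deeper column (depth z_c below the surface of column 1) and equate Σ ρ_i t_i down to z_c; mantle fills any gap and the z_c terms cancel.
Column 1: 1.03×2870 + 39.4×2862 + (z_c − 40.43)×3245
Column 2: 1.74×0 + x×2727 + (z_c − 1.74 − 0 − x)×3245
The z_c×3245 term appears on both sides and cancels. Collect the known terms of each column as K = Σ(ρt)_known − 3245 × (depth of known layers): K_1 = 115718.9 − 3245×40.43 = −15476.45; K_2 = 0 − 3245×(1.74 + 0) = −5646.3.
Balance: K_1 = K_2 − x×(3245 − 2727), so x = (K_2 − K_1)/(3245 − 2727) = 9830.15/518 = 19 km.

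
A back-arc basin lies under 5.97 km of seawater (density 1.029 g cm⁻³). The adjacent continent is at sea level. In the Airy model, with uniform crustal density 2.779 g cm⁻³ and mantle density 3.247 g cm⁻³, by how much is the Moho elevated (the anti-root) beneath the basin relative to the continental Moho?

22.3 km

Equating mass per unit area of the two columns: replacing crust with seawater at the top is compensated by replacing crust with mantle at the base: d (ρ_c − ρ_w) = a (ρ_m − ρ_c).
a = d (ρ_c − ρ_w)/(ρ_m − ρ_c) = 5.97 km × 1.75/0.468 = 22.3 km.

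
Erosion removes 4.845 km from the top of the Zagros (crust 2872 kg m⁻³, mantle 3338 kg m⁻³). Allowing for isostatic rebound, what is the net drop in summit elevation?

Rebound u = e ρ_c/ρ_m = 4.845 km × 2872/3338 = 4.169 km.
Net surface drop = e − u = 4.845 km − 4.169 km = e (ρ_m − ρ_c)/ρ_m = 0.676 km.

0.676 km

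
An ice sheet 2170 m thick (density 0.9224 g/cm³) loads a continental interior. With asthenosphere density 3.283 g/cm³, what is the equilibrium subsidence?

610 m

Isostatic balance requires: the ice load ρ_ice t is balanced by mantle displaced below, ρ_m s.
s = t ρ_ice / ρ_m = 2170 m × 0.9224/3.283 = 610 m.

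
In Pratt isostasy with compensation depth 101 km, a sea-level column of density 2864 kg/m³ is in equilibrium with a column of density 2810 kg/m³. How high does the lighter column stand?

ρ_ref D = ρ (D + h) → h = D (ρ_ref − ρ)/ρ.
h = 101 km × (2864 − 2810)/2810 = 1.94 km.

1.94 km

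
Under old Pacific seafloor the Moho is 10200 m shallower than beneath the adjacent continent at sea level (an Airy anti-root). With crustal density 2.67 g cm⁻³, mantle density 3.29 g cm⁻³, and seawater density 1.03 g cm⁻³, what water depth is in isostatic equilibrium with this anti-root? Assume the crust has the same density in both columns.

3860 m

Replacing a thickness d of crust by seawater at the top must be balanced by replacing crust with mantle at the base: d (ρ_c − ρ_w) = a (ρ_m − ρ_c).
d = a (ρ_m − ρ_c)/(ρ_c − ρ_w) = 10200 m × 0.62/1.64 = 3860 m.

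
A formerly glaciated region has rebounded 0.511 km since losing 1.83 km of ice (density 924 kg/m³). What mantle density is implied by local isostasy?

3310 kg/m³

ρ_m = ρ_ice t / u = 924 × 1.83 km/0.511 km = 3310 kg/m³.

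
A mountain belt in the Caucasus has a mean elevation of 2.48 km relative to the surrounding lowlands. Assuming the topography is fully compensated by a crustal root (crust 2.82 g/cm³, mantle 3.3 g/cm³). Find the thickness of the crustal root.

For local isostatic compensation: the weight of the topography is balanced by the buoyancy of the root, ρ_c h = (ρ_m − ρ_c) r.
r = h · ρ_c / (ρ_m − ρ_c) = 2.48 km × 2.82 / (3.3 − 2.82) = 14.6 km.

14.6 km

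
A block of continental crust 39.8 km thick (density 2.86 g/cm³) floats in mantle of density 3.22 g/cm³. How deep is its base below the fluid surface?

Draft d = t ρ_obj/ρ_fluid = 39.8 km × 2.86/3.22 = 35.4 km.

35.4 km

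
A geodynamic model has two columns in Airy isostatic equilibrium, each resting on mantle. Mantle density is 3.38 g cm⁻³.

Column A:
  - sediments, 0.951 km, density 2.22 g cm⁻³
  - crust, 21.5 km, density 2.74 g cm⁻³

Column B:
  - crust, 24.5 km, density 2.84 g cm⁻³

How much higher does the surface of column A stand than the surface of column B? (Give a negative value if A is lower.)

For any compensation level in the mantle, the mantle terms cancel and isostasy reduces to e = (Σt_A − Σt_B) − (Σ(ρt)_A − Σ(ρt)_B) / ρ_m.
Σt_A = 22.451 km; Σt_B = 24.5 km; Σ(ρt)_A = 61.02122; Σ(ρt)_B = 69.58 (in km·g cm⁻³).
e = (22.451 − 24.5) − (61.02122 − 69.58) / 3.38 = 0.483 km.

0.483 km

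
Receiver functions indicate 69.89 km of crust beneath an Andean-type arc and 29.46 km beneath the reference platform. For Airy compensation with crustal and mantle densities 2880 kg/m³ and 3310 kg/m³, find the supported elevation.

Excess crust Δ = 69.89 km − 29.46 km = 40.43 km, split between elevation h and root r with h + r = Δ.
Airy balance ρ_c h = (ρ_m − ρ_c) r gives r = h ρ_c/(ρ_m − ρ_c), so h (1 + ρ_c/(ρ_m − ρ_c)) = Δ, i.e. h = Δ (ρ_m − ρ_c)/ρ_m.
h = 40.43 km × 430/3310 = 5.25 km.

5.25 km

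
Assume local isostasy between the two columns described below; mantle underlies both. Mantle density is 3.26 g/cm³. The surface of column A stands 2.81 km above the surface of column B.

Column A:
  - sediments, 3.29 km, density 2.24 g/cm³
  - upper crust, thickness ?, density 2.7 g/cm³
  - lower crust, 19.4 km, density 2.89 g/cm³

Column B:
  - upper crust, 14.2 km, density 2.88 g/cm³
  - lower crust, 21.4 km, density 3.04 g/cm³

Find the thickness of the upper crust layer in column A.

Take the compensation level at the base of the deeper column (depth z_c below the surface of column A) and equate Σ ρ_i t_i down to z_c; mantle fills any gap and the z_c terms cancel.
Column A: 3.29×2.24 + x×2.7 + 19.4×2.89 + (z_c − 22.69 − x)×3.26
Column B: 2.81×0 + 14.2×2.88 + 21.4×3.04 + (z_c − 2.81 − 35.6)×3.26
The z_c×3.26 term appears on both sides and cancels. Collect the known terms of each column as K = Σ(ρt)_known − 3.26 × (depth of known layers): K_A = 63.4356 − 3.26×22.69 = −10.5338; K_B = 105.952 − 3.26×(2.81 + 35.6) = −19.2646.
Balance: K_A − x×(3.26 − 2.7) = K_B, so x = (K_A − K_B)/(3.26 − 2.7) = 8.7308/0.56 = 15.6 km.

15.6 km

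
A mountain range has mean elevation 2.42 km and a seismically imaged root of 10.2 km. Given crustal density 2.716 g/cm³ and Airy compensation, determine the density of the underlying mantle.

Airy balance: ρ_c h = (ρ_m − ρ_c) r → ρ_m = ρ_c (1 + h/r).
ρ_m = 2.716 × (1 + 2.42 km/10.2 km) = 3.36 g/cm³.

3.36 g/cm³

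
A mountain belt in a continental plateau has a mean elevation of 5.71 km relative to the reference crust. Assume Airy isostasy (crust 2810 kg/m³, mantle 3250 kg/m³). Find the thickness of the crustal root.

36.5 km

By Archimedes' principle applied to the lithosphere: the weight of the topography is balanced by the buoyancy of the root, ρ_c h = (ρ_m − ρ_c) r.
r = h · ρ_c / (ρ_m − ρ_c) = 5.71 km × 2810 / (3250 − 2810) = 36.5 km.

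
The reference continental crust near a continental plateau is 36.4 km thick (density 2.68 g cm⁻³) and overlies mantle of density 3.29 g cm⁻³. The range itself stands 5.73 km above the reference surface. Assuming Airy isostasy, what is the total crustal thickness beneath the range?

67.3 km

Root depth r = h ρ_c / (ρ_m − ρ_c) = 5.73 km × 2.68 / 0.61 = 25.17 km.
Total thickness = T + h + r = 36.4 km + 5.73 km + 25.17 km = 67.3 km.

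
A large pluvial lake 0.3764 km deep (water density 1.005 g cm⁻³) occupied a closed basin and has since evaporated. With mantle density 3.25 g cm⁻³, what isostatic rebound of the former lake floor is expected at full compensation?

u = d ρ_w/ρ_m = 0.3764 km × 1.005/3.25 = 0.116 km.

0.116 km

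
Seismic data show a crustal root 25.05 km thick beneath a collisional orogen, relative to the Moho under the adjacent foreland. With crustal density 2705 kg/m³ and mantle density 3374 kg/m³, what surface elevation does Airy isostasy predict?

6.2 km

By Archimedes' principle applied to the lithosphere: ρ_c h = (ρ_m − ρ_c) r.
h = r (ρ_m − ρ_c) / ρ_c = 25.05 km × (3374 − 2705) / 2705 = 6.2 km.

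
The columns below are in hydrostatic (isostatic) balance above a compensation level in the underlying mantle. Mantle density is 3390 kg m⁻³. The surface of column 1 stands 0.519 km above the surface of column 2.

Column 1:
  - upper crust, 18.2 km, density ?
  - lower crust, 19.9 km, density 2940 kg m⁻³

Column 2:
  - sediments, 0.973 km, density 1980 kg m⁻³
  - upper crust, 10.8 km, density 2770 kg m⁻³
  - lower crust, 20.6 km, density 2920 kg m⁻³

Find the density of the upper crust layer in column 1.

Take the compensation level at the base of the deeper column (depth z_c below the surface of column 1) and equate Σ ρ_i t_i down to z_c; mantle fills any gap and the z_c terms cancel.
Column 1: 18.2×ρ + 19.9×2940 + (z_c − 38.1)×3390
Column 2: 0.519×0 + 0.973×1980 + 10.8×2770 + 20.6×2920 + (z_c − 0.519 − 32.373)×3390
The z_c×3390 term appears on both sides and cancels. Collect the known terms of each column as K = Σ(ρt)_known − 3390 × (depth of known layers): K_1 = 58506 − 3390×38.1 = −70653; K_2 = 91994.54 − 3390×(0.519 + 32.373) = −19509.34.
Balance: K_1 + 18.2×ρ = K_2, so ρ = (K_2 − K_1)/18.2 = 51143.7/18.2 = 2810 kg m⁻³.

2810 kg m⁻³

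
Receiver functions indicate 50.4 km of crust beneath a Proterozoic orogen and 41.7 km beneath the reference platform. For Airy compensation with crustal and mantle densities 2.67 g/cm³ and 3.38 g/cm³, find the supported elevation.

Excess crust Δ = 50.4 km − 41.7 km = 8.7 km, split between elevation h and root r with h + r = Δ.
Airy balance ρ_c h = (ρ_m − ρ_c) r gives r = h ρ_c/(ρ_m − ρ_c), so h (1 + ρ_c/(ρ_m − ρ_c)) = Δ, i.e. h = Δ (ρ_m − ρ_c)/ρ_m.
h = 8.7 km × 0.71/3.38 = 1.83 km.

1.83 km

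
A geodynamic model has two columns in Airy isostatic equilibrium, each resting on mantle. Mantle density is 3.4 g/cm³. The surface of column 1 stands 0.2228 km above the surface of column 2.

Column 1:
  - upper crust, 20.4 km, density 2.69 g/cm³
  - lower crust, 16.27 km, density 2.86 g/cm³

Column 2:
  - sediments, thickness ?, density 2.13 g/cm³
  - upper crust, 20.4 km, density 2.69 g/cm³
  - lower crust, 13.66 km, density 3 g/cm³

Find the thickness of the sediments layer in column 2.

2.02 km

Take the compensation level at the base of the deeper column (depth z_c below the surface of column 1) and equate Σ ρ_i t_i down to z_c; mantle fills any gap and the z_c terms cancel.
Column 1: 20.4×2.69 + 16.27×2.86 + (z_c − 36.67)×3.4
Column 2: 0.2228×0 + x×2.13 + 20.4×2.69 + 13.66×3 + (z_c − 0.2228 − 34.06 − x)×3.4
The z_c×3.4 term appears on both sides and cancels. Collect the known terms of each column as K = Σ(ρt)_known − 3.4 × (depth of known layers): K_1 = 101.4082 − 3.4×36.67 = −23.2698; K_2 = 95.856 − 3.4×(0.2228 + 34.06) = −20.70552.
Balance: K_1 = K_2 − x×(3.4 − 2.13), so x = (K_2 − K_1)/(3.4 − 2.13) = 2.56428/1.27 = 2.02 km.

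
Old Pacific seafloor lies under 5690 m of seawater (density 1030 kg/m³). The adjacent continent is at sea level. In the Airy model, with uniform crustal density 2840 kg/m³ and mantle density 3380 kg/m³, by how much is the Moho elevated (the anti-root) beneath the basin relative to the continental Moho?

Balancing pressure at the compensation depth: replacing crust with seawater at the top is compensated by replacing crust with mantle at the base: d (ρ_c − ρ_w) = a (ρ_m − ρ_c).
a = d (ρ_c − ρ_w)/(ρ_m − ρ_c) = 5690 m × 1810/540 = 19100 m.

19100 m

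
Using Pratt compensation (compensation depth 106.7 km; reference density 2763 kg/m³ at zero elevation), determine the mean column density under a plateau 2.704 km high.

2690 kg/m³

Pratt balance: ρ_ref D = ρ (D + h).
ρ = ρ_ref D/(D + h) = 2763 × 106.7 km/(106.7 km + 2.704 km) = 2690 kg/m³.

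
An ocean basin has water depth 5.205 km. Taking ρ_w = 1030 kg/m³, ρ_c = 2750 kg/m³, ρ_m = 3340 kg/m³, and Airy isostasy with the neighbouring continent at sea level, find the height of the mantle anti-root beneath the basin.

15.2 km

Equating mass per unit area of the two columns: replacing crust with seawater at the top is compensated by replacing crust with mantle at the base: d (ρ_c − ρ_w) = a (ρ_m − ρ_c).
a = d (ρ_c − ρ_w)/(ρ_m − ρ_c) = 5.205 km × 1720/590 = 15.2 km.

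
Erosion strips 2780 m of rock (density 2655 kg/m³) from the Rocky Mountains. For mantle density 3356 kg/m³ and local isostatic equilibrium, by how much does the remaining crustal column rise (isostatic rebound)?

2200 m

Unloading: uplift u = e ρ_c/ρ_m = 2780 m × 2655/3356 = 2200 m.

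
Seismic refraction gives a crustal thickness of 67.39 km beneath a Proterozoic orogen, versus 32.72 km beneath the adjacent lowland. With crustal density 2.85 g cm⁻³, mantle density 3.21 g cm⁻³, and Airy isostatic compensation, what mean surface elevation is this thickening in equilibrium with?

Excess crust Δ = 67.39 km − 32.72 km = 34.67 km, split between elevation h and root r with h + r = Δ.
Airy balance ρ_c h = (ρ_m − ρ_c) r gives r = h ρ_c/(ρ_m − ρ_c), so h (1 + ρ_c/(ρ_m − ρ_c)) = Δ, i.e. h = Δ (ρ_m − ρ_c)/ρ_m.
h = 34.67 km × 0.36/3.21 = 3.89 km.

3.89 km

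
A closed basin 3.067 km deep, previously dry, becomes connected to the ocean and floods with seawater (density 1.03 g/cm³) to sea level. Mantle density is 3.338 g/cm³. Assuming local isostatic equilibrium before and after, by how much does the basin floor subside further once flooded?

1.37 km

After flooding the water column is d + s deep. Its weight must equal the weight of mantle displaced by the extra subsidence s: (d + s) ρ_w = s ρ_m.
s = d ρ_w / (ρ_m − ρ_w) = 3.067 km × 1.03/(3.338 − 1.03) = 1.37 km.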